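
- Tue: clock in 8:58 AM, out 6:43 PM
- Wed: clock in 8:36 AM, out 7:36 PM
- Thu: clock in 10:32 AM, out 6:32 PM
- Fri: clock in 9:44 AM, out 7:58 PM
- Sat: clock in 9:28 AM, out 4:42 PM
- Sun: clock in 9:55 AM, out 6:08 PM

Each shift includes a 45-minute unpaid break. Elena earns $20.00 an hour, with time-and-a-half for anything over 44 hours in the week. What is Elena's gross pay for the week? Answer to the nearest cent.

$1058.00

Tue: 8:58 AM–6:43 PM = 9 h 45 min; less 45 min break → 9 h 0 min
Wed: 8:36 AM–7:36 PM = 11 h 0 min; less 45 min break → 10 h 15 min
Thu: 10:32 AM–6:32 PM = 8 h 0 min; less 45 min break → 7 h 15 min
Fri: 9:44 AM–7:58 PM = 10 h 14 min; less 45 min break → 9 h 29 min
Sat: 9:28 AM–4:42 PM = 7 h 14 min; less 45 min break → 6 h 29 min
Sun: 9:55 AM–6:08 PM = 8 h 13 min; less 45 min break → 7 h 28 min
Total worked: 49 h 56 min = 2996 min.
Regular 44 h 0 min = 2640 min at $20.00/h; overtime 5 h 56 min = 356 min at $30.00/h.
Pay = (2640 × $20.00 + 356 × $30.00) ÷ 60 = $1058.00.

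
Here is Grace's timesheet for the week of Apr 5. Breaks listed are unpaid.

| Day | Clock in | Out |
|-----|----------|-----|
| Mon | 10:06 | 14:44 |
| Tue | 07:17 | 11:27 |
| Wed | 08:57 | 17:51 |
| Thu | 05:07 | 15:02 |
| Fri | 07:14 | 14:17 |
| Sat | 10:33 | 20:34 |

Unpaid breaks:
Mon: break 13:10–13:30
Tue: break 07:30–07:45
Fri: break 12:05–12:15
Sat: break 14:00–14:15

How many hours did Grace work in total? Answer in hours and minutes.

Mon: 10:06–14:44 = 4 h 38 min; less 20 min break → 4 h 18 min
Tue: 07:17–11:27 = 4 h 10 min; less 15 min break → 3 h 55 min
Wed: 08:57–17:51 = 8 h 54 min
Thu: 05:07–15:02 = 9 h 55 min
Fri: 07:14–14:17 = 7 h 3 min; less 10 min break → 6 h 53 min
Sat: 10:33–20:34 = 10 h 1 min; less 15 min break → 9 h 46 min
Total: 4 h 18 min + 3 h 55 min + 8 h 54 min + 9 h 55 min + 6 h 53 min + 9 h 46 min = 43 h 41 min.

43 h 41 min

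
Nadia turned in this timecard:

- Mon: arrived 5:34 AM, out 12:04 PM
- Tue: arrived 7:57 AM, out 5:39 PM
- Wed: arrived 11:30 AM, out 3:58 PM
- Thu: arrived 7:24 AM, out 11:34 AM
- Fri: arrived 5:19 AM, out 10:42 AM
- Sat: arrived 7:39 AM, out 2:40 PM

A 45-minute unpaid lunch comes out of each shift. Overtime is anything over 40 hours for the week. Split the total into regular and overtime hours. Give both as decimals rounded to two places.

Regular 32.73 hours, overtime 0.00 hours

Mon: 5:34 AM–12:04 PM = 6 h 30 min; less 45 min break → 5 h 45 min
Tue: 7:57 AM–5:39 PM = 9 h 42 min; less 45 min break → 8 h 57 min
Wed: 11:30 AM–3:58 PM = 4 h 28 min; less 45 min break → 3 h 43 min
Thu: 7:24 AM–11:34 AM = 4 h 10 min; less 45 min break → 3 h 25 min
Fri: 5:19 AM–10:42 AM = 5 h 23 min; less 45 min break → 4 h 38 min
Sat: 7:39 AM–2:40 PM = 7 h 1 min; less 45 min break → 6 h 16 min
Total worked: 32 h 44 min = 32.73 h.
Threshold 40 h → overtime 0 h 0 min, regular 32 h 44 min.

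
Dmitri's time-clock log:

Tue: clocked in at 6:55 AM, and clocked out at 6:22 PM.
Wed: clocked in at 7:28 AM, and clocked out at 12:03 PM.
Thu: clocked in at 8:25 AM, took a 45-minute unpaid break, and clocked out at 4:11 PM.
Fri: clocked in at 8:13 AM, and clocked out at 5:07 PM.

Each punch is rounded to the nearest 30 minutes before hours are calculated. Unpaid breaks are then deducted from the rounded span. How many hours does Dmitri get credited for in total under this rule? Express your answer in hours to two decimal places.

Tue: in 6:55 AM→7:00 AM, out 6:22 PM→6:30 PM; 11 h 30 min
Wed: in 7:28 AM→7:30 AM, out 12:03 PM→12:00 PM; 4 h 30 min
Thu: in 8:25 AM→8:30 AM, out 4:11 PM→4:00 PM; 7 h 30 min − 45 min = 6 h 45 min
Fri: in 8:13 AM→8:00 AM, out 5:07 PM→5:00 PM; 9 h 0 min
Total credited: 31 h 45 min.

31.75 hours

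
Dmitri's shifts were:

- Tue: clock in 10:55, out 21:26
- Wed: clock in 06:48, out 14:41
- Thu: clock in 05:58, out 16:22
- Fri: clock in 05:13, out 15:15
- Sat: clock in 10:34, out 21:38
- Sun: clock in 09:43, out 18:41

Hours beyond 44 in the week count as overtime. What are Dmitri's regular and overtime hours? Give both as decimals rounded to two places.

Tue: 10:55–21:26 = 10 h 31 min
Wed: 06:48–14:41 = 7 h 53 min
Thu: 05:58–16:22 = 10 h 24 min
Fri: 05:13–15:15 = 10 h 2 min
Sat: 10:34–21:38 = 11 h 4 min
Sun: 09:43–18:41 = 8 h 58 min
Total worked: 58 h 52 min = 58.87 h.
Threshold 44 h → overtime 14 h 52 min, regular 44 h 0 min.

Regular 44.00 hours, overtime 14.87 hours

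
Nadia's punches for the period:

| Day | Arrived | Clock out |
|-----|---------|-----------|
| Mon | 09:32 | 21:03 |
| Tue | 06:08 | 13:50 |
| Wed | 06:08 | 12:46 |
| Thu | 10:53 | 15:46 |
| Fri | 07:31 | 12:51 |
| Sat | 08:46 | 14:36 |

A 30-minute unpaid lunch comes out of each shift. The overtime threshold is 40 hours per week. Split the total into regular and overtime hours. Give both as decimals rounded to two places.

Mon: 09:32–21:03 = 11 h 31 min; less 30 min break → 11 h 1 min
Tue: 06:08–13:50 = 7 h 42 min; less 30 min break → 7 h 12 min
Wed: 06:08–12:46 = 6 h 38 min; less 30 min break → 6 h 8 min
Thu: 10:53–15:46 = 4 h 53 min; less 30 min break → 4 h 23 min
Fri: 07:31–12:51 = 5 h 20 min; less 30 min break → 4 h 50 min
Sat: 08:46–14:36 = 5 h 50 min; less 30 min break → 5 h 20 min
Total worked: 38 h 54 min = 38.90 h.
Threshold 40 h → overtime 0 h 0 min, regular 38 h 54 min.

Regular 38.90 hours, overtime 0.00 hours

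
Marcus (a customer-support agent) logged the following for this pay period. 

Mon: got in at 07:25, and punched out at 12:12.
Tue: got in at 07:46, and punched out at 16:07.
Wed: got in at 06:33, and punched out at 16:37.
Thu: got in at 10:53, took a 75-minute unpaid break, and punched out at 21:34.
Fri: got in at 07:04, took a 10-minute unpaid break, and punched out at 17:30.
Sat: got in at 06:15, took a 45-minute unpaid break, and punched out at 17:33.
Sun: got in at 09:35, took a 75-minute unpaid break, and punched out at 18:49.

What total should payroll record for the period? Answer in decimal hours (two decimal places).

61.43 hours

Mon: 07:25–12:12 = 4 h 47 min
Tue: 07:46–16:07 = 8 h 21 min
Wed: 06:33–16:37 = 10 h 4 min
Thu: 10:53–21:34 = 10 h 41 min; less 75 min break → 9 h 26 min
Fri: 07:04–17:30 = 10 h 26 min; less 10 min break → 10 h 16 min
Sat: 06:15–17:33 = 11 h 18 min; less 45 min break → 10 h 33 min
Sun: 09:35–18:49 = 9 h 14 min; less 75 min break → 7 h 59 min
Total: 4 h 47 min + 8 h 21 min + 10 h 4 min + 9 h 26 min + 10 h 16 min + 10 h 33 min + 7 h 59 min = 61 h 26 min.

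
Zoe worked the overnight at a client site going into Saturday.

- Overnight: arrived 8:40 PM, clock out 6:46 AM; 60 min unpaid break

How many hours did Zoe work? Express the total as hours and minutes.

Overnight: 8:40 PM → midnight = 3 h 20 min; midnight → 6:46 AM = 6 h 46 min; span 10 h 6 min; less 60 min break → 9 h 6 min

9 h 6 min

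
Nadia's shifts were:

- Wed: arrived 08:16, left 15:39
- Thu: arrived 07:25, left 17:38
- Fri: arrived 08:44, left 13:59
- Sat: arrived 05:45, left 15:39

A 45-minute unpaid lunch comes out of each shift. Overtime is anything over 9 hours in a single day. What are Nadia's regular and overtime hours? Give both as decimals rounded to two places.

Wed: 08:16–15:39 = 7 h 23 min; less 45 min break → 6 h 38 min
Thu: 07:25–17:38 = 10 h 13 min; less 45 min break → 9 h 28 min
Fri: 08:44–13:59 = 5 h 15 min; less 45 min break → 4 h 30 min
Sat: 05:45–15:39 = 9 h 54 min; less 45 min break → 9 h 9 min
Wed reg 6 h 38 min / OT 0 h 0 min; Thu reg 9 h 0 min / OT 0 h 28 min; Fri reg 4 h 30 min / OT 0 h 0 min; Sat reg 9 h 0 min / OT 0 h 9 min.
Totals: regular 29 h 8 min, overtime 0 h 37 min.

Regular 29.13 hours, overtime 0.62 hours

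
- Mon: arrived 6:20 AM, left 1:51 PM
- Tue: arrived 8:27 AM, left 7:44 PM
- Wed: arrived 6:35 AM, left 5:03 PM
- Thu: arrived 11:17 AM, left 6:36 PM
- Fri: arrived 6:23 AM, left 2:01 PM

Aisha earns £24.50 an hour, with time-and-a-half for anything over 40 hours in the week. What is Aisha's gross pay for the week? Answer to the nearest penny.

£1134.96

Mon: 6:20 AM–1:51 PM = 7 h 31 min
Tue: 8:27 AM–7:44 PM = 11 h 17 min
Wed: 6:35 AM–5:03 PM = 10 h 28 min
Thu: 11:17 AM–6:36 PM = 7 h 19 min
Fri: 6:23 AM–2:01 PM = 7 h 38 min
Total worked: 44 h 13 min = 2653 min.
Regular 40 h 0 min = 2400 min at £24.50/h; overtime 4 h 13 min = 253 min at £36.75/h.
Pay = (2400 × £24.50 + 253 × £36.75) ÷ 60 = £1134.96.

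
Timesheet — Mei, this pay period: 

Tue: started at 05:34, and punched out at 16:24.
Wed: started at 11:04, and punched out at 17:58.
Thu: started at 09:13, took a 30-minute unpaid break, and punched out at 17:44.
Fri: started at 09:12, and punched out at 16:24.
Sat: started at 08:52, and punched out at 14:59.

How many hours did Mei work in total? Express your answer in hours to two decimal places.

Tue: 05:34–16:24 = 10 h 50 min
Wed: 11:04–17:58 = 6 h 54 min
Thu: 09:13–17:44 = 8 h 31 min; less 30 min break → 8 h 1 min
Fri: 09:12–16:24 = 7 h 12 min
Sat: 08:52–14:59 = 6 h 7 min
Total: 10 h 50 min + 6 h 54 min + 8 h 1 min + 7 h 12 min + 6 h 7 min = 39 h 4 min.

39.07 hours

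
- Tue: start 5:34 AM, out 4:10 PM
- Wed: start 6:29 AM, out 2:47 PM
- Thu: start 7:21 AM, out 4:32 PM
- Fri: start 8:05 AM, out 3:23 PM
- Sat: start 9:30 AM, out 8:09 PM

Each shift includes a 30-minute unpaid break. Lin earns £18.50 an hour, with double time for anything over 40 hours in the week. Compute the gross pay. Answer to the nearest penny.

Tue: 5:34 AM–4:10 PM = 10 h 36 min; less 30 min break → 10 h 6 min
Wed: 6:29 AM–2:47 PM = 8 h 18 min; less 30 min break → 7 h 48 min
Thu: 7:21 AM–4:32 PM = 9 h 11 min; less 30 min break → 8 h 41 min
Fri: 8:05 AM–3:23 PM = 7 h 18 min; less 30 min break → 6 h 48 min
Sat: 9:30 AM–8:09 PM = 10 h 39 min; less 30 min break → 10 h 9 min
Total worked: 43 h 32 min = 2612 min.
Regular 40 h 0 min = 2400 min at £18.50/h; overtime 3 h 32 min = 212 min at £37.00/h.
Pay = (2400 × £18.50 + 212 × £37.00) ÷ 60 = £870.73.

£870.73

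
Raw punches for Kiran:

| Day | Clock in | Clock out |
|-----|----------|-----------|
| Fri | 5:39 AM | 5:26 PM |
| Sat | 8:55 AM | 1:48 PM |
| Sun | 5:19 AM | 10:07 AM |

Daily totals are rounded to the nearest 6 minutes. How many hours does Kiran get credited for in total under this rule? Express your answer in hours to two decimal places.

Fri: 5:39 AM–5:26 PM = 11 h 47 min → rounds to 11 h 48 min
Sat: 8:55 AM–1:48 PM = 4 h 53 min → rounds to 4 h 54 min
Sun: 5:19 AM–10:07 AM = 4 h 48 min → rounds to 4 h 48 min
Total credited: 21 h 30 min.

21.50 hours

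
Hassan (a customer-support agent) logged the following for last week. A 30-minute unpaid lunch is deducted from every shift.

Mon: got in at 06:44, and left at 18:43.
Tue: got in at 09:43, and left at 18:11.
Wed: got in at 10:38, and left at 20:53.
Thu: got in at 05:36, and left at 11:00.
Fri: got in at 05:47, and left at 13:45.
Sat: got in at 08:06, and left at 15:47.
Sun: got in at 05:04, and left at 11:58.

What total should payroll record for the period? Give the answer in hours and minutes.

55 h 9 min

Mon: 06:44–18:43 = 11 h 59 min; less 30 min break → 11 h 29 min
Tue: 09:43–18:11 = 8 h 28 min; less 30 min break → 7 h 58 min
Wed: 10:38–20:53 = 10 h 15 min; less 30 min break → 9 h 45 min
Thu: 05:36–11:00 = 5 h 24 min; less 30 min break → 4 h 54 min
Fri: 05:47–13:45 = 7 h 58 min; less 30 min break → 7 h 28 min
Sat: 08:06–15:47 = 7 h 41 min; less 30 min break → 7 h 11 min
Sun: 05:04–11:58 = 6 h 54 min; less 30 min break → 6 h 24 min
Total: 11 h 29 min + 7 h 58 min + 9 h 45 min + 4 h 54 min + 7 h 28 min + 7 h 11 min + 6 h 24 min = 55 h 9 min.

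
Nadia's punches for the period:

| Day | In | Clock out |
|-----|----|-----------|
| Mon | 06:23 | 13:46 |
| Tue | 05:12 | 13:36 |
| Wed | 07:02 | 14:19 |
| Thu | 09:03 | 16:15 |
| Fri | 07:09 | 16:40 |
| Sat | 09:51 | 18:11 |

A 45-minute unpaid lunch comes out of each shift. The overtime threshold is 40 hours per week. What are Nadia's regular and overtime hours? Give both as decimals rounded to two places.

Regular 40.00 hours, overtime 3.62 hours

Mon: 06:23–13:46 = 7 h 23 min; less 45 min break → 6 h 38 min
Tue: 05:12–13:36 = 8 h 24 min; less 45 min break → 7 h 39 min
Wed: 07:02–14:19 = 7 h 17 min; less 45 min break → 6 h 32 min
Thu: 09:03–16:15 = 7 h 12 min; less 45 min break → 6 h 27 min
Fri: 07:09–16:40 = 9 h 31 min; less 45 min break → 8 h 46 min
Sat: 09:51–18:11 = 8 h 20 min; less 45 min break → 7 h 35 min
Total worked: 43 h 37 min = 43.62 h.
Threshold 40 h → overtime 3 h 37 min, regular 40 h 0 min.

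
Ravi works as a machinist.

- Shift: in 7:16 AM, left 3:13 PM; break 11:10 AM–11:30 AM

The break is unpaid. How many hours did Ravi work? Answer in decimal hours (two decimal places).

7.62 hours

Shift: 7:16 AM–3:13 PM = 7 h 57 min; less 20 min break → 7 h 37 min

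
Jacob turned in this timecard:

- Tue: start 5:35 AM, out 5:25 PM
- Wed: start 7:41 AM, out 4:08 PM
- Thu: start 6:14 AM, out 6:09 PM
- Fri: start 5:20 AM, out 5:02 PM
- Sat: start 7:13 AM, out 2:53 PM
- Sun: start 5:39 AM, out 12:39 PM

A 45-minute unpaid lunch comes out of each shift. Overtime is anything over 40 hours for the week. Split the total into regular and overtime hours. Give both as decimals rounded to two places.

Regular 40.00 hours, overtime 14.07 hours

Tue: 5:35 AM–5:25 PM = 11 h 50 min; less 45 min break → 11 h 5 min
Wed: 7:41 AM–4:08 PM = 8 h 27 min; less 45 min break → 7 h 42 min
Thu: 6:14 AM–6:09 PM = 11 h 55 min; less 45 min break → 11 h 10 min
Fri: 5:20 AM–5:02 PM = 11 h 42 min; less 45 min break → 10 h 57 min
Sat: 7:13 AM–2:53 PM = 7 h 40 min; less 45 min break → 6 h 55 min
Sun: 5:39 AM–12:39 PM = 7 h 0 min; less 45 min break → 6 h 15 min
Total worked: 54 h 4 min = 54.07 h.
Threshold 40 h → overtime 14 h 4 min, regular 40 h 0 min.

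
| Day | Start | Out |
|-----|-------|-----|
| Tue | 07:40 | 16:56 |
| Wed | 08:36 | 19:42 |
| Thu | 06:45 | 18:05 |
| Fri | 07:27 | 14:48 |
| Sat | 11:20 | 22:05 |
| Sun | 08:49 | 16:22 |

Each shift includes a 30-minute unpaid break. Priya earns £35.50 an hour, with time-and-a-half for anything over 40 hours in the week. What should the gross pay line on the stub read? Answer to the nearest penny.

£2184.14

Tue: 07:40–16:56 = 9 h 16 min; less 30 min break → 8 h 46 min
Wed: 08:36–19:42 = 11 h 6 min; less 30 min break → 10 h 36 min
Thu: 06:45–18:05 = 11 h 20 min; less 30 min break → 10 h 50 min
Fri: 07:27–14:48 = 7 h 21 min; less 30 min break → 6 h 51 min
Sat: 11:20–22:05 = 10 h 45 min; less 30 min break → 10 h 15 min
Sun: 08:49–16:22 = 7 h 33 min; less 30 min break → 7 h 3 min
Total worked: 54 h 21 min = 3261 min.
Regular 40 h 0 min = 2400 min at £35.50/h; overtime 14 h 21 min = 861 min at £53.25/h.
Pay = (2400 × £35.50 + 861 × £53.25) ÷ 60 = £2184.14.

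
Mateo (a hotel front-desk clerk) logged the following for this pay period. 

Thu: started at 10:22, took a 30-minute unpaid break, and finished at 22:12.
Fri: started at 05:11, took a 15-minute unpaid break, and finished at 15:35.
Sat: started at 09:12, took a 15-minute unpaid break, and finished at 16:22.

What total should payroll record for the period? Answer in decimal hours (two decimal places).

28.40 hours

Thu: 10:22–22:12 = 11 h 50 min; less 30 min break → 11 h 20 min
Fri: 05:11–15:35 = 10 h 24 min; less 15 min break → 10 h 9 min
Sat: 09:12–16:22 = 7 h 10 min; less 15 min break → 6 h 55 min
Total: 11 h 20 min + 10 h 9 min + 6 h 55 min = 28 h 24 min.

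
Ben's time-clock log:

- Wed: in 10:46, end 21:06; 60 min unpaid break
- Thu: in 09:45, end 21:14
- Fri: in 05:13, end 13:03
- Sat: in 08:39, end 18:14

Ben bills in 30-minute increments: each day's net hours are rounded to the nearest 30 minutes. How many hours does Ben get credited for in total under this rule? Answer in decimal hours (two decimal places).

Wed: 10:46–21:06 = 10 h 20 min − 60 min = 9 h 20 min → rounds to 9 h 30 min
Thu: 09:45–21:14 = 11 h 29 min → rounds to 11 h 30 min
Fri: 05:13–13:03 = 7 h 50 min → rounds to 8 h 0 min
Sat: 08:39–18:14 = 9 h 35 min → rounds to 9 h 30 min
Total credited: 38 h 30 min.

38.50 hours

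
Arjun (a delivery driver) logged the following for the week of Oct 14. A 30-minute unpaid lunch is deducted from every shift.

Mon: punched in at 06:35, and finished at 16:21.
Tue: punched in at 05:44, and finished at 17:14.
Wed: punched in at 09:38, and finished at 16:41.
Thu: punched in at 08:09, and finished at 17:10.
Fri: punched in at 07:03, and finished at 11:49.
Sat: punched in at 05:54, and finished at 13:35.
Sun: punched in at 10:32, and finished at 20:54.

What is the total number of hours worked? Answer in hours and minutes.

Mon: 06:35–16:21 = 9 h 46 min; less 30 min break → 9 h 16 min
Tue: 05:44–17:14 = 11 h 30 min; less 30 min break → 11 h 0 min
Wed: 09:38–16:41 = 7 h 3 min; less 30 min break → 6 h 33 min
Thu: 08:09–17:10 = 9 h 1 min; less 30 min break → 8 h 31 min
Fri: 07:03–11:49 = 4 h 46 min; less 30 min break → 4 h 16 min
Sat: 05:54–13:35 = 7 h 41 min; less 30 min break → 7 h 11 min
Sun: 10:32–20:54 = 10 h 22 min; less 30 min break → 9 h 52 min
Total: 9 h 16 min + 11 h 0 min + 6 h 33 min + 8 h 31 min + 4 h 16 min + 7 h 11 min + 9 h 52 min = 56 h 39 min.

56 h 39 min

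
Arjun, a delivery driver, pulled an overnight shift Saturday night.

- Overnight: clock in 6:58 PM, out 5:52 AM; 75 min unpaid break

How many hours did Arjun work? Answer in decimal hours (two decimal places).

Overnight: 6:58 PM → midnight = 5 h 2 min; midnight → 5:52 AM = 5 h 52 min; span 10 h 54 min; less 75 min break → 9 h 39 min

9.65 hours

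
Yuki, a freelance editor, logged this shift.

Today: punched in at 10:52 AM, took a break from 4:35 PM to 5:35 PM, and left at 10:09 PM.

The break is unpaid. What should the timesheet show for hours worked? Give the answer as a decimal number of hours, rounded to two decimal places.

10.28 hours

Today: 10:52 AM–10:09 PM = 11 h 17 min; less 60 min break → 10 h 17 min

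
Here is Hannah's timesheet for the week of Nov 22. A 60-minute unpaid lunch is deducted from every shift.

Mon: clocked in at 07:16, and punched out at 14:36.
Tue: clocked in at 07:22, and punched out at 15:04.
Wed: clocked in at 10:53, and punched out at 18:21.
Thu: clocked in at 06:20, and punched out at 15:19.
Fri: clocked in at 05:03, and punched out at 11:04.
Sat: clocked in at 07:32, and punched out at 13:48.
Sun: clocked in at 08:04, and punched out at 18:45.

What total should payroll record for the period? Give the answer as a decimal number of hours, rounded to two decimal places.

47.45 hours

Mon: 07:16–14:36 = 7 h 20 min; less 60 min break → 6 h 20 min
Tue: 07:22–15:04 = 7 h 42 min; less 60 min break → 6 h 42 min
Wed: 10:53–18:21 = 7 h 28 min; less 60 min break → 6 h 28 min
Thu: 06:20–15:19 = 8 h 59 min; less 60 min break → 7 h 59 min
Fri: 05:03–11:04 = 6 h 1 min; less 60 min break → 5 h 1 min
Sat: 07:32–13:48 = 6 h 16 min; less 60 min break → 5 h 16 min
Sun: 08:04–18:45 = 10 h 41 min; less 60 min break → 9 h 41 min
Total: 6 h 20 min + 6 h 42 min + 6 h 28 min + 7 h 59 min + 5 h 1 min + 5 h 16 min + 9 h 41 min = 47 h 27 min.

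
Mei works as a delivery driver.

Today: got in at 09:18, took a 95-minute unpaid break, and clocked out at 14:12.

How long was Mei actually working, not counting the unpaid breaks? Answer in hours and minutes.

Today: 09:18–14:12 = 4 h 54 min; less 95 min break → 3 h 19 min

3 h 19 min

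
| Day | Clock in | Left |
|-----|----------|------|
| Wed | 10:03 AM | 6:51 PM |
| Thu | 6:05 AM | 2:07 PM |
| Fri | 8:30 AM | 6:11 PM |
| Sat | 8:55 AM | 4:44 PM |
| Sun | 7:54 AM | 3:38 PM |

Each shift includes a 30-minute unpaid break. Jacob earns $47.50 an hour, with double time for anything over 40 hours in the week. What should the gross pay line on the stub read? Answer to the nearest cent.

$1879.42

Wed: 10:03 AM–6:51 PM = 8 h 48 min; less 30 min break → 8 h 18 min
Thu: 6:05 AM–2:07 PM = 8 h 2 min; less 30 min break → 7 h 32 min
Fri: 8:30 AM–6:11 PM = 9 h 41 min; less 30 min break → 9 h 11 min
Sat: 8:55 AM–4:44 PM = 7 h 49 min; less 30 min break → 7 h 19 min
Sun: 7:54 AM–3:38 PM = 7 h 44 min; less 30 min break → 7 h 14 min
Total worked: 39 h 34 min = 2374 min.
Regular 39 h 34 min = 2374 min at $47.50/h; overtime 0 h 0 min = 0 min at $95.00/h.
Pay = (2374 × $47.50 + 0 × $95.00) ÷ 60 = $1879.42.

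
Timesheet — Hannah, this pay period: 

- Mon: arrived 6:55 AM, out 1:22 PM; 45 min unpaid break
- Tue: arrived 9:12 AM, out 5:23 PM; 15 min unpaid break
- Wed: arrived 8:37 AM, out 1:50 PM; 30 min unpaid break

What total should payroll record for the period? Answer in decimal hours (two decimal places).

18.35 hours

Mon: 6:55 AM–1:22 PM = 6 h 27 min; less 45 min break → 5 h 42 min
Tue: 9:12 AM–5:23 PM = 8 h 11 min; less 15 min break → 7 h 56 min
Wed: 8:37 AM–1:50 PM = 5 h 13 min; less 30 min break → 4 h 43 min
Total: 5 h 42 min + 7 h 56 min + 4 h 43 min = 18 h 21 min.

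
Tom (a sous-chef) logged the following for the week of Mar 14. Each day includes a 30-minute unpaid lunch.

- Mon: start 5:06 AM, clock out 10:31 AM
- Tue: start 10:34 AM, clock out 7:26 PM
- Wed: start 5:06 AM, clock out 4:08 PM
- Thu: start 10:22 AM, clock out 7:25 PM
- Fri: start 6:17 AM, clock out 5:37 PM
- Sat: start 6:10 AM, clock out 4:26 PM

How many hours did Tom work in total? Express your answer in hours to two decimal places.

Mon: 5:06 AM–10:31 AM = 5 h 25 min; less 30 min break → 4 h 55 min
Tue: 10:34 AM–7:26 PM = 8 h 52 min; less 30 min break → 8 h 22 min
Wed: 5:06 AM–4:08 PM = 11 h 2 min; less 30 min break → 10 h 32 min
Thu: 10:22 AM–7:25 PM = 9 h 3 min; less 30 min break → 8 h 33 min
Fri: 6:17 AM–5:37 PM = 11 h 20 min; less 30 min break → 10 h 50 min
Sat: 6:10 AM–4:26 PM = 10 h 16 min; less 30 min break → 9 h 46 min
Total: 4 h 55 min + 8 h 22 min + 10 h 32 min + 8 h 33 min + 10 h 50 min + 9 h 46 min = 52 h 58 min.

52.97 hours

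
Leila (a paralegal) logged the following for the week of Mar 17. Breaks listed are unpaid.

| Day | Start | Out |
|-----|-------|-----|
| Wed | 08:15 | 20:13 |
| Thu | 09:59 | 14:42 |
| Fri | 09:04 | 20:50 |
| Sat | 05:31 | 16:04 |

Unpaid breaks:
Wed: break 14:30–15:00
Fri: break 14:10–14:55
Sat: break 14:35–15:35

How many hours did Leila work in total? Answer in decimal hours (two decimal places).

36.75 hours

Wed: 08:15–20:13 = 11 h 58 min; less 30 min break → 11 h 28 min
Thu: 09:59–14:42 = 4 h 43 min
Fri: 09:04–20:50 = 11 h 46 min; less 45 min break → 11 h 1 min
Sat: 05:31–16:04 = 10 h 33 min; less 60 min break → 9 h 33 min
Total: 11 h 28 min + 4 h 43 min + 11 h 1 min + 9 h 33 min = 36 h 45 min.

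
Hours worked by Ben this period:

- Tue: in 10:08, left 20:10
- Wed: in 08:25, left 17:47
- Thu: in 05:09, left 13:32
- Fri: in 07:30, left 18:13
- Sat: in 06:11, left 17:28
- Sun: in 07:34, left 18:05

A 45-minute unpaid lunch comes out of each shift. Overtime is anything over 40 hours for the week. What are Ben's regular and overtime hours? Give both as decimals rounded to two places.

Regular 40.00 hours, overtime 15.80 hours

Tue: 10:08–20:10 = 10 h 2 min; less 45 min break → 9 h 17 min
Wed: 08:25–17:47 = 9 h 22 min; less 45 min break → 8 h 37 min
Thu: 05:09–13:32 = 8 h 23 min; less 45 min break → 7 h 38 min
Fri: 07:30–18:13 = 10 h 43 min; less 45 min break → 9 h 58 min
Sat: 06:11–17:28 = 11 h 17 min; less 45 min break → 10 h 32 min
Sun: 07:34–18:05 = 10 h 31 min; less 45 min break → 9 h 46 min
Total worked: 55 h 48 min = 55.80 h.
Threshold 40 h → overtime 15 h 48 min, regular 40 h 0 min.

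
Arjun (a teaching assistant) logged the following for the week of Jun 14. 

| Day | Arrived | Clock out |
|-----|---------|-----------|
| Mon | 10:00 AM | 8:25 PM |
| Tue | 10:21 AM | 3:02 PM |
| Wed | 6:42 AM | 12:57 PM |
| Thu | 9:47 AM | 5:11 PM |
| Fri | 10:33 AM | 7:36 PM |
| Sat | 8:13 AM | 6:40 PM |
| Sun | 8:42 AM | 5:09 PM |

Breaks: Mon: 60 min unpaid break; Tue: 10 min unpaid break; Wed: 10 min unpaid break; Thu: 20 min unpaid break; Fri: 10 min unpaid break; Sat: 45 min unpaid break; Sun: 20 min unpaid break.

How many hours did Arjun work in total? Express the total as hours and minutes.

53 h 47 min

Mon: 10:00 AM–8:25 PM = 10 h 25 min; less 60 min break → 9 h 25 min
Tue: 10:21 AM–3:02 PM = 4 h 41 min; less 10 min break → 4 h 31 min
Wed: 6:42 AM–12:57 PM = 6 h 15 min; less 10 min break → 6 h 5 min
Thu: 9:47 AM–5:11 PM = 7 h 24 min; less 20 min break → 7 h 4 min
Fri: 10:33 AM–7:36 PM = 9 h 3 min; less 10 min break → 8 h 53 min
Sat: 8:13 AM–6:40 PM = 10 h 27 min; less 45 min break → 9 h 42 min
Sun: 8:42 AM–5:09 PM = 8 h 27 min; less 20 min break → 8 h 7 min
Total: 9 h 25 min + 4 h 31 min + 6 h 5 min + 7 h 4 min + 8 h 53 min + 9 h 42 min + 8 h 7 min = 53 h 47 min.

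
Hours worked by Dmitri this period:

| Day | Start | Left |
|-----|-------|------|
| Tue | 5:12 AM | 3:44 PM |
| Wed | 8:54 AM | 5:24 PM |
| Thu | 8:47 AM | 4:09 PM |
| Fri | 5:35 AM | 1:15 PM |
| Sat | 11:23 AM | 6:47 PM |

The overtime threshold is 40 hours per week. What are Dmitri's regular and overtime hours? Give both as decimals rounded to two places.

Tue: 5:12 AM–3:44 PM = 10 h 32 min
Wed: 8:54 AM–5:24 PM = 8 h 30 min
Thu: 8:47 AM–4:09 PM = 7 h 22 min
Fri: 5:35 AM–1:15 PM = 7 h 40 min
Sat: 11:23 AM–6:47 PM = 7 h 24 min
Total worked: 41 h 28 min = 41.47 h.
Threshold 40 h → overtime 1 h 28 min, regular 40 h 0 min.

Regular 40.00 hours, overtime 1.47 hours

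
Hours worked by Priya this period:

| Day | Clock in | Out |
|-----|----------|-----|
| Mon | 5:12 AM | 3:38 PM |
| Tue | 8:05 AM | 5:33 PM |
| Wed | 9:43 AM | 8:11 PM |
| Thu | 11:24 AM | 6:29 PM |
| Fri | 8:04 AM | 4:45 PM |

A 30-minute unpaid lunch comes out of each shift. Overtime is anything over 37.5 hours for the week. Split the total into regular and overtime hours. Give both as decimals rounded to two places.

Regular 37.50 hours, overtime 6.13 hours

Mon: 5:12 AM–3:38 PM = 10 h 26 min; less 30 min break → 9 h 56 min
Tue: 8:05 AM–5:33 PM = 9 h 28 min; less 30 min break → 8 h 58 min
Wed: 9:43 AM–8:11 PM = 10 h 28 min; less 30 min break → 9 h 58 min
Thu: 11:24 AM–6:29 PM = 7 h 5 min; less 30 min break → 6 h 35 min
Fri: 8:04 AM–4:45 PM = 8 h 41 min; less 30 min break → 8 h 11 min
Total worked: 43 h 38 min = 43.63 h.
Threshold 37.5 h → overtime 6 h 8 min, regular 37 h 30 min.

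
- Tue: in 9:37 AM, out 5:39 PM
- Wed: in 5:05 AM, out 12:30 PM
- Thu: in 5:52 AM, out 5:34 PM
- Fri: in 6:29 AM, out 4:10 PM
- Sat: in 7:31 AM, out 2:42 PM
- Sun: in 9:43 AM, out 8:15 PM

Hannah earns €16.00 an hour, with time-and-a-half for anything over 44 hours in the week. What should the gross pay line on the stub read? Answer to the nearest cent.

Tue: 9:37 AM–5:39 PM = 8 h 2 min
Wed: 5:05 AM–12:30 PM = 7 h 25 min
Thu: 5:52 AM–5:34 PM = 11 h 42 min
Fri: 6:29 AM–4:10 PM = 9 h 41 min
Sat: 7:31 AM–2:42 PM = 7 h 11 min
Sun: 9:43 AM–8:15 PM = 10 h 32 min
Total worked: 54 h 33 min = 3273 min.
Regular 44 h 0 min = 2640 min at €16.00/h; overtime 10 h 33 min = 633 min at €24.00/h.
Pay = (2640 × €16.00 + 633 × €24.00) ÷ 60 = €957.20.

€957.20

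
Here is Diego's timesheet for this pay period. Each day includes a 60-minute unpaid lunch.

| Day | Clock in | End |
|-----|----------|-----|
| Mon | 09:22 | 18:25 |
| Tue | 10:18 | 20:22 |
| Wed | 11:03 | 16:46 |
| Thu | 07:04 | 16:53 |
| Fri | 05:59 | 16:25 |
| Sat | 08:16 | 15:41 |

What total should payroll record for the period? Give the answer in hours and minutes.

46 h 30 min

Mon: 09:22–18:25 = 9 h 3 min; less 60 min break → 8 h 3 min
Tue: 10:18–20:22 = 10 h 4 min; less 60 min break → 9 h 4 min
Wed: 11:03–16:46 = 5 h 43 min; less 60 min break → 4 h 43 min
Thu: 07:04–16:53 = 9 h 49 min; less 60 min break → 8 h 49 min
Fri: 05:59–16:25 = 10 h 26 min; less 60 min break → 9 h 26 min
Sat: 08:16–15:41 = 7 h 25 min; less 60 min break → 6 h 25 min
Total: 8 h 3 min + 9 h 4 min + 4 h 43 min + 8 h 49 min + 9 h 26 min + 6 h 25 min = 46 h 30 min.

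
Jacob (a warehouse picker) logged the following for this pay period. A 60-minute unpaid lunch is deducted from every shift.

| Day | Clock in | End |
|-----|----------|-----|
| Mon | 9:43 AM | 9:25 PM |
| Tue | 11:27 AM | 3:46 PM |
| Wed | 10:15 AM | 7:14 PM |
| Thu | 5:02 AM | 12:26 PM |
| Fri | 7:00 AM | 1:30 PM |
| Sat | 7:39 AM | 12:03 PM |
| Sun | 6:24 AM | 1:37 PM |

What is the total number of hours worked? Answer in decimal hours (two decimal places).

Mon: 9:43 AM–9:25 PM = 11 h 42 min; less 60 min break → 10 h 42 min
Tue: 11:27 AM–3:46 PM = 4 h 19 min; less 60 min break → 3 h 19 min
Wed: 10:15 AM–7:14 PM = 8 h 59 min; less 60 min break → 7 h 59 min
Thu: 5:02 AM–12:26 PM = 7 h 24 min; less 60 min break → 6 h 24 min
Fri: 7:00 AM–1:30 PM = 6 h 30 min; less 60 min break → 5 h 30 min
Sat: 7:39 AM–12:03 PM = 4 h 24 min; less 60 min break → 3 h 24 min
Sun: 6:24 AM–1:37 PM = 7 h 13 min; less 60 min break → 6 h 13 min
Total: 10 h 42 min + 3 h 19 min + 7 h 59 min + 6 h 24 min + 5 h 30 min + 3 h 24 min + 6 h 13 min = 43 h 31 min.

43.52 hours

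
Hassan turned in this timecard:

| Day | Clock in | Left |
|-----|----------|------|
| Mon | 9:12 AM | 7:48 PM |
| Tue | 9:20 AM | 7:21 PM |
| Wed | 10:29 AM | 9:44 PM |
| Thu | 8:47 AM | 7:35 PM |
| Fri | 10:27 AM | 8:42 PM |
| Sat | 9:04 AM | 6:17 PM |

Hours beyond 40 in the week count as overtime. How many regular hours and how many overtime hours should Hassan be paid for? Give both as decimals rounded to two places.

Mon: 9:12 AM–7:48 PM = 10 h 36 min
Tue: 9:20 AM–7:21 PM = 10 h 1 min
Wed: 10:29 AM–9:44 PM = 11 h 15 min
Thu: 8:47 AM–7:35 PM = 10 h 48 min
Fri: 10:27 AM–8:42 PM = 10 h 15 min
Sat: 9:04 AM–6:17 PM = 9 h 13 min
Total worked: 62 h 8 min = 62.13 h.
Threshold 40 h → overtime 22 h 8 min, regular 40 h 0 min.

Regular 40.00 hours, overtime 22.13 hours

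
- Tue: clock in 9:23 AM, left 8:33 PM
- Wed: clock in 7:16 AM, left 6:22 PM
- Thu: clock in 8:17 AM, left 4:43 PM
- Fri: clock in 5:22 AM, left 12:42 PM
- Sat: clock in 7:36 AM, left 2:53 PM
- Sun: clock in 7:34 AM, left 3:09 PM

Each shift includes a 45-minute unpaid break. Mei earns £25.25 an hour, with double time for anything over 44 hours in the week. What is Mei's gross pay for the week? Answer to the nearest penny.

£1333.20

Tue: 9:23 AM–8:33 PM = 11 h 10 min; less 45 min break → 10 h 25 min
Wed: 7:16 AM–6:22 PM = 11 h 6 min; less 45 min break → 10 h 21 min
Thu: 8:17 AM–4:43 PM = 8 h 26 min; less 45 min break → 7 h 41 min
Fri: 5:22 AM–12:42 PM = 7 h 20 min; less 45 min break → 6 h 35 min
Sat: 7:36 AM–2:53 PM = 7 h 17 min; less 45 min break → 6 h 32 min
Sun: 7:34 AM–3:09 PM = 7 h 35 min; less 45 min break → 6 h 50 min
Total worked: 48 h 24 min = 2904 min.
Regular 44 h 0 min = 2640 min at £25.25/h; overtime 4 h 24 min = 264 min at £50.50/h.
Pay = (2640 × £25.25 + 264 × £50.50) ÷ 60 = £1333.20.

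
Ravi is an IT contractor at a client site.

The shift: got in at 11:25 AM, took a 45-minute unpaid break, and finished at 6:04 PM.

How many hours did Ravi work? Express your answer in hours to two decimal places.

5.90 hours

The shift: 11:25 AM–6:04 PM = 6 h 39 min; less 45 min break → 5 h 54 min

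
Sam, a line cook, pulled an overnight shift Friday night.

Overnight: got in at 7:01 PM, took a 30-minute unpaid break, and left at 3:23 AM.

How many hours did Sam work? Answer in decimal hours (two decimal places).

7.87 hours

Overnight: 7:01 PM → midnight = 4 h 59 min; midnight → 3:23 AM = 3 h 23 min; span 8 h 22 min; less 30 min break → 7 h 52 min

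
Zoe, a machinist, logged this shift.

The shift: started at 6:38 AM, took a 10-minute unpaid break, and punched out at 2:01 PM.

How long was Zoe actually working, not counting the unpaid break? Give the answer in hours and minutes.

The shift: 6:38 AM–2:01 PM = 7 h 23 min; less 10 min break → 7 h 13 min

7 h 13 min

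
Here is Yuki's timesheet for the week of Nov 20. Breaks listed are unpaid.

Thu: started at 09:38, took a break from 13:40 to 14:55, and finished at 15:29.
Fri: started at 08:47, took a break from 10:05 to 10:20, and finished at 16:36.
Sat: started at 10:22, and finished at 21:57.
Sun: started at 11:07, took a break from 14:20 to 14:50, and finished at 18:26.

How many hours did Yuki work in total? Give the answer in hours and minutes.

30 h 34 min

Thu: 09:38–15:29 = 5 h 51 min; less 75 min break → 4 h 36 min
Fri: 08:47–16:36 = 7 h 49 min; less 15 min break → 7 h 34 min
Sat: 10:22–21:57 = 11 h 35 min
Sun: 11:07–18:26 = 7 h 19 min; less 30 min break → 6 h 49 min
Total: 4 h 36 min + 7 h 34 min + 11 h 35 min + 6 h 49 min = 30 h 34 min.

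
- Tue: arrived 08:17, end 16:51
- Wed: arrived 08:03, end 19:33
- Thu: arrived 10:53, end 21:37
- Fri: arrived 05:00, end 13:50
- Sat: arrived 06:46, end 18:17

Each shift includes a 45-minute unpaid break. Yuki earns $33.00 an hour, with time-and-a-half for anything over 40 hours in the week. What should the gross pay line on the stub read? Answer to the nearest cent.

$1686.30

Tue: 08:17–16:51 = 8 h 34 min; less 45 min break → 7 h 49 min
Wed: 08:03–19:33 = 11 h 30 min; less 45 min break → 10 h 45 min
Thu: 10:53–21:37 = 10 h 44 min; less 45 min break → 9 h 59 min
Fri: 05:00–13:50 = 8 h 50 min; less 45 min break → 8 h 5 min
Sat: 06:46–18:17 = 11 h 31 min; less 45 min break → 10 h 46 min
Total worked: 47 h 24 min = 2844 min.
Regular 40 h 0 min = 2400 min at $33.00/h; overtime 7 h 24 min = 444 min at $49.50/h.
Pay = (2400 × $33.00 + 444 × $49.50) ÷ 60 = $1686.30.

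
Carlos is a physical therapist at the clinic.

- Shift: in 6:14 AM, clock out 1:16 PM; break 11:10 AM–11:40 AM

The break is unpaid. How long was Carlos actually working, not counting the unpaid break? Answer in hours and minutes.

6 h 32 min

Shift: 6:14 AM–1:16 PM = 7 h 2 min; less 30 min break → 6 h 32 min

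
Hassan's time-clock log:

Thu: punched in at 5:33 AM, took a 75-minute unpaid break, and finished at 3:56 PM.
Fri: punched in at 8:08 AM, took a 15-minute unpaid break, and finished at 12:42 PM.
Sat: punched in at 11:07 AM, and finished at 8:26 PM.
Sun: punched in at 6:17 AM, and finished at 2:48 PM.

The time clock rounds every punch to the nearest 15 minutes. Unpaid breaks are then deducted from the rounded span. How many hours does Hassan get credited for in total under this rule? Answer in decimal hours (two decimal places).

Thu: in 5:33 AM→5:30 AM, out 3:56 PM→4:00 PM; 10 h 30 min − 75 min = 9 h 15 min
Fri: in 8:08 AM→8:15 AM, out 12:42 PM→12:45 PM; 4 h 30 min − 15 min = 4 h 15 min
Sat: in 11:07 AM→11:00 AM, out 8:26 PM→8:30 PM; 9 h 30 min
Sun: in 6:17 AM→6:15 AM, out 2:48 PM→2:45 PM; 8 h 30 min
Total credited: 31 h 30 min.

31.50 hours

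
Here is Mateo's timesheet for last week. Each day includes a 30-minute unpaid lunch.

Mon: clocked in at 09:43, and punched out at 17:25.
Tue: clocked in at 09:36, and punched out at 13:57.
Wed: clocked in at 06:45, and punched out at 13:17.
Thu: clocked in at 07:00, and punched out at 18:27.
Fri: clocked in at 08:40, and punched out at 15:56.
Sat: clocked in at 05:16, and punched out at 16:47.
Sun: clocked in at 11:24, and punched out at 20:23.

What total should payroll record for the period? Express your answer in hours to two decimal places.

Mon: 09:43–17:25 = 7 h 42 min; less 30 min break → 7 h 12 min
Tue: 09:36–13:57 = 4 h 21 min; less 30 min break → 3 h 51 min
Wed: 06:45–13:17 = 6 h 32 min; less 30 min break → 6 h 2 min
Thu: 07:00–18:27 = 11 h 27 min; less 30 min break → 10 h 57 min
Fri: 08:40–15:56 = 7 h 16 min; less 30 min break → 6 h 46 min
Sat: 05:16–16:47 = 11 h 31 min; less 30 min break → 11 h 1 min
Sun: 11:24–20:23 = 8 h 59 min; less 30 min break → 8 h 29 min
Total: 7 h 12 min + 3 h 51 min + 6 h 2 min + 10 h 57 min + 6 h 46 min + 11 h 1 min + 8 h 29 min = 54 h 18 min.

54.30 hours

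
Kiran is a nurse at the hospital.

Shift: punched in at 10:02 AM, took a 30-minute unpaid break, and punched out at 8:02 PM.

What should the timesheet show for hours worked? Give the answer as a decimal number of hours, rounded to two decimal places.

9.50 hours

Shift: 10:02 AM–8:02 PM = 10 h 0 min; less 30 min break → 9 h 30 min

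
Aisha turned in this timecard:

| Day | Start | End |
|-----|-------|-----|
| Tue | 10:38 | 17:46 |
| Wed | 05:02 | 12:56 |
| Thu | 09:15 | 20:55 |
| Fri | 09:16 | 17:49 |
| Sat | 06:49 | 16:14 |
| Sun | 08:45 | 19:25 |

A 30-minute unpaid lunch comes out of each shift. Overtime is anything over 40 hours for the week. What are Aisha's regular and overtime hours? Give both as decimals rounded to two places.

Regular 40.00 hours, overtime 12.33 hours

Tue: 10:38–17:46 = 7 h 8 min; less 30 min break → 6 h 38 min
Wed: 05:02–12:56 = 7 h 54 min; less 30 min break → 7 h 24 min
Thu: 09:15–20:55 = 11 h 40 min; less 30 min break → 11 h 10 min
Fri: 09:16–17:49 = 8 h 33 min; less 30 min break → 8 h 3 min
Sat: 06:49–16:14 = 9 h 25 min; less 30 min break → 8 h 55 min
Sun: 08:45–19:25 = 10 h 40 min; less 30 min break → 10 h 10 min
Total worked: 52 h 20 min = 52.33 h.
Threshold 40 h → overtime 12 h 20 min, regular 40 h 0 min.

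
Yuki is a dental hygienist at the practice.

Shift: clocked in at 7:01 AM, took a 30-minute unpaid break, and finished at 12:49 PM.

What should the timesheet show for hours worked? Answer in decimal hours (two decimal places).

Shift: 7:01 AM–12:49 PM = 5 h 48 min; less 30 min break → 5 h 18 min

5.30 hours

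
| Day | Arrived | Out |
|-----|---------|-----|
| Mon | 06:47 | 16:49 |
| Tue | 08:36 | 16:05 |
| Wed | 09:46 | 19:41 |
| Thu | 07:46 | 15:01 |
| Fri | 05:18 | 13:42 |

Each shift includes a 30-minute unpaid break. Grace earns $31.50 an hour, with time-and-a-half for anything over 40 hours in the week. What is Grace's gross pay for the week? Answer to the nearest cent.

$1287.56

Mon: 06:47–16:49 = 10 h 2 min; less 30 min break → 9 h 32 min
Tue: 08:36–16:05 = 7 h 29 min; less 30 min break → 6 h 59 min
Wed: 09:46–19:41 = 9 h 55 min; less 30 min break → 9 h 25 min
Thu: 07:46–15:01 = 7 h 15 min; less 30 min break → 6 h 45 min
Fri: 05:18–13:42 = 8 h 24 min; less 30 min break → 7 h 54 min
Total worked: 40 h 35 min = 2435 min.
Regular 40 h 0 min = 2400 min at $31.50/h; overtime 0 h 35 min = 35 min at $47.25/h.
Pay = (2400 × $31.50 + 35 × $47.25) ÷ 60 = $1287.56.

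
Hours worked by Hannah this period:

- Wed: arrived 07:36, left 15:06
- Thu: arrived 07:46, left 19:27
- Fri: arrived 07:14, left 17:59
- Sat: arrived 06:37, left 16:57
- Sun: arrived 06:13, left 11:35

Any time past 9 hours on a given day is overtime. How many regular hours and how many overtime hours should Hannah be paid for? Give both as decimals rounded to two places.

Regular 39.87 hours, overtime 5.77 hours

Wed: 07:36–15:06 = 7 h 30 min
Thu: 07:46–19:27 = 11 h 41 min
Fri: 07:14–17:59 = 10 h 45 min
Sat: 06:37–16:57 = 10 h 20 min
Sun: 06:13–11:35 = 5 h 22 min
Wed reg 7 h 30 min / OT 0 h 0 min; Thu reg 9 h 0 min / OT 2 h 41 min; Fri reg 9 h 0 min / OT 1 h 45 min; Sat reg 9 h 0 min / OT 1 h 20 min; Sun reg 5 h 22 min / OT 0 h 0 min.
Totals: regular 39 h 52 min, overtime 5 h 46 min.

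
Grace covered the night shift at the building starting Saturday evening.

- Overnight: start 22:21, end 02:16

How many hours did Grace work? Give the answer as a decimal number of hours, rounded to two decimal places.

Overnight: 22:21 → midnight = 1 h 39 min; midnight → 02:16 = 2 h 16 min; span 3 h 55 min

3.92 hours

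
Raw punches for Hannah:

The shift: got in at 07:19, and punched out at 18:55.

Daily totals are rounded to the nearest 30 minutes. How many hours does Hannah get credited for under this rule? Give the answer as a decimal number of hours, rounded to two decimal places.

The shift: 07:19–18:55 = 11 h 36 min → rounds to 11 h 30 min

11.50 hours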